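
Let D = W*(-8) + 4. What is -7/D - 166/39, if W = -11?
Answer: -15545/3588 ≈ -4.3325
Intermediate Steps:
D = 92 (D = -11*(-8) + 4 = 88 + 4 = 92)
-7/D - 166/39 = -7/92 - 166/39 = -15545/3588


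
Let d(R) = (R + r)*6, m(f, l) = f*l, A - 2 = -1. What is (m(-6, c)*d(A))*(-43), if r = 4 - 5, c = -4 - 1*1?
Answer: 0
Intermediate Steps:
A = 1 (A = 2 - 1 = 1)
c = -5 (c = -4 - 1 = -5)
r = -1
d(R) = -6 + 6*R (d(R) = (R - 1)*6 = (-1 + R)*6 = -6 + 6*R)
(m(-6, c)*d(A))*(-43) = ((-6*(-5))*(-6 + 6*1))*(-43) = (30*(-6 + 6))*(-43) = (30*0)*(-43) = 0*(-43) = 0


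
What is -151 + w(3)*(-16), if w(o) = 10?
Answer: -311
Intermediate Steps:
-151 + w(3)*(-16) = -151 + 10*(-16) = -151 - 160 = -311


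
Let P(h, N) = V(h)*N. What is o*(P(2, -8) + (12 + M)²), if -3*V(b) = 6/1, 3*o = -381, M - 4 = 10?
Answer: -87884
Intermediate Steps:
M = 14 (M = 4 + 10 = 14)
o = -127 (o = (⅓)*(-381) = -127)
V(b) = -2 (V(b) = -2/1 = -2)
P(h, N) = -2*N
o*(P(2, -8) + (12 + M)²) = -127*(-2*(-8) + (12 + 14)²) = -127*(16 + 26²) = -127*(16 + 676) = -127*692 = -87884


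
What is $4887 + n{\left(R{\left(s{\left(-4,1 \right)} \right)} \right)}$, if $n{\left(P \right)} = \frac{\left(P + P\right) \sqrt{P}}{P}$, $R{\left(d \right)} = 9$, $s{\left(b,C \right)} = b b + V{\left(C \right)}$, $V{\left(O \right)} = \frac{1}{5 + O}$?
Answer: $4893$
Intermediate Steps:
$s{\left(b,C \right)} = b^{2} + \frac{1}{5 + C}$ ($s{\left(b,C \right)} = b b + \frac{1}{5 + C} = b^{2} + \frac{1}{5 + C}$)
$n{\left(P \right)} = 2 \sqrt{P}$ ($n{\left(P \right)} = \frac{2 P \sqrt{P}}{P} = \frac{2 P^{\frac{3}{2}}}{P} = 2 \sqrt{P}$)
$4887 + n{\left(R{\left(s{\left(-4,1 \right)} \right)} \right)} = 4887 + 2 \sqrt{9} = 4887 + 2 \cdot 3 = 4887 + 6 = 4893$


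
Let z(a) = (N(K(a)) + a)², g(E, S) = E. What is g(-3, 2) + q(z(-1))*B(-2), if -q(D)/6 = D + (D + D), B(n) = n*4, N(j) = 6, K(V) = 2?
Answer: 3597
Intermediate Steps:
z(a) = (6 + a)²
B(n) = 4*n
q(D) = -18*D (q(D) = -6*(D + (D + D)) = -6*(D + 2*D) = -18*D)
g(-3, 2) + q(z(-1))*B(-2) = -3 + (-18*(6 - 1)²)*(4*(-2)) = -3 - 18*5²*(-8) = -3 - 18*25*(-8) = -3 - 450*(-8) = -3 + 3600 = 3597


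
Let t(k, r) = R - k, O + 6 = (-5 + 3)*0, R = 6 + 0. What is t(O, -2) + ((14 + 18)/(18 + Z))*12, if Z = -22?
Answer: -84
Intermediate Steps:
R = 6
O = -6 (O = -6 + (-5 + 3)*0 = -6 - 2*0 = -6 + 0 = -6)
t(k, r) = 6 - k
t(O, -2) + ((14 + 18)/(18 + Z))*12 = (6 - 1*(-6)) + ((14 + 18)/(18 - 22))*12 = (6 + 6) + (32/(-4))*12 = 12 + (32*(-¼))*12 = 12 - 8*12 = 12 - 96 = -84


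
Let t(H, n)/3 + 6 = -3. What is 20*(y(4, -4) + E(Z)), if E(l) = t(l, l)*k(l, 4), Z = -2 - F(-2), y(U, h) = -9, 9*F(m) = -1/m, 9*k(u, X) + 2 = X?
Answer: -300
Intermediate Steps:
k(u, X) = -2/9 + X/9
t(H, n) = -27 (t(H, n) = -18 + 3*(-3) = -18 - 9 = -27)
F(m) = -1/(9*m) (F(m) = (-1/m)/9 = -1/(9*m))
Z = -37/18 (Z = -2 - (-1)/(9*(-2)) = -2 - (-1)*(-1)/(9*2) = -2 - 1*1/18 = -2 - 1/18 = -37/18 ≈ -2.0556)
E(l) = -6 (E(l) = -27*(-2/9 + (⅑)*4) = -27*(-2/9 + 4/9) = -27*2/9 = -6)
20*(y(4, -4) + E(Z)) = 20*(-9 - 6) = 20*(-15) = -300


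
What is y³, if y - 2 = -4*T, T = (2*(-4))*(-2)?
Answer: -238328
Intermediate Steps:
T = 16 (T = -8*(-2) = 16)
y = -62 (y = 2 - 4*16 = 2 - 64 = -62)
y³ = (-62)³ = -238328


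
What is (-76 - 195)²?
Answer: 73441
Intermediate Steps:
(-76 - 195)² = (-271)² = 73441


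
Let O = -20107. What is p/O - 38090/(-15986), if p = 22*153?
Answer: 356033377/160715251 ≈ 2.2153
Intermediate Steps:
p = 3366
p/O - 38090/(-15986) = 3366/(-20107) - 38090/(-15986) = 3366*(-1/20107) - 38090*(-1/15986) = -3366/20107 + 19045/7993 = 356033377/160715251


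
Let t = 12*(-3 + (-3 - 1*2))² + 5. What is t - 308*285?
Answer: -87007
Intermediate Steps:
t = 773 (t = 12*(-3 + (-3 - 2))² + 5 = 12*(-3 - 5)² + 5 = 12*(-8)² + 5 = 12*64 + 5 = 768 + 5 = 773)
t - 308*285 = 773 - 308*285 = 773 - 87780 = -87007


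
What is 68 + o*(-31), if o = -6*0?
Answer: 68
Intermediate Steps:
o = 0
68 + o*(-31) = 68 + 0*(-31) = 68 + 0 = 68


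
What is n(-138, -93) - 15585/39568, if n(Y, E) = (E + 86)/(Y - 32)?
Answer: -1186237/3363280 ≈ -0.35270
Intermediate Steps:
n(Y, E) = (86 + E)/(-32 + Y)
n(-138, -93) - 15585/39568 = (86 - 93)/(-32 - 138) - 15585/39568 = -7/(-170) - 15585*1/39568 = -1/170*(-7) - 15585/39568 = 7/170 - 15585/39568 = -1186237/3363280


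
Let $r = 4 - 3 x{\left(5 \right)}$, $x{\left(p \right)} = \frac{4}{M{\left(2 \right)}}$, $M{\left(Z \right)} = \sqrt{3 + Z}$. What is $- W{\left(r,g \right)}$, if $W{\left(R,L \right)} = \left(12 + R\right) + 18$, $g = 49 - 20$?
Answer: $-34 + \frac{12 \sqrt{5}}{5} \approx -28.633$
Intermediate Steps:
$g = 29$ ($g = 49 - 20 = 29$)
$x{\left(p \right)} = \frac{4 \sqrt{5}}{5}$ ($x{\left(p \right)} = \frac{4}{\sqrt{3 + 2}} = \frac{4}{\sqrt{5}} = 4 \frac{\sqrt{5}}{5} = \frac{4 \sqrt{5}}{5}$)
$r = 4 - \frac{12 \sqrt{5}}{5}$ ($r = 4 - 3 \frac{4 \sqrt{5}}{5} = 4 - \frac{12 \sqrt{5}}{5} \approx -1.3666$)
$W{\left(R,L \right)} = 30 + R$
$- W{\left(r,g \right)} = - (30 + \left(4 - \frac{12 \sqrt{5}}{5}\right)) = - (34 - \frac{12 \sqrt{5}}{5}) = -34 + \frac{12 \sqrt{5}}{5}$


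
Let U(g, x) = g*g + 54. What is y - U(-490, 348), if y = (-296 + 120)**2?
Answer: -209178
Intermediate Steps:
U(g, x) = 54 + g**2 (U(g, x) = g**2 + 54 = 54 + g**2)
y = 30976 (y = (-176)**2 = 30976)
y - U(-490, 348) = 30976 - (54 + (-490)**2) = 30976 - (54 + 240100) = 30976 - 1*240154 = 30976 - 240154 = -209178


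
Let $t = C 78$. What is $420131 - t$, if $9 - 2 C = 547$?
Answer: $441113$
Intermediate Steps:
$C = -269$ ($C = \frac{9}{2} - \frac{547}{2} = -269$)
$t = -20982$ ($t = \left(-269\right) 78 = -20982$)
$420131 - t = 420131 - -20982 = 420131 + 20982 = 441113$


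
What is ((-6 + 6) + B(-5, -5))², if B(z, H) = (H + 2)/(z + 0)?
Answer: 9/25 ≈ 0.36000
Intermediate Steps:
B(z, H) = (2 + H)/z
((-6 + 6) + B(-5, -5))² = ((-6 + 6) + (2 - 5)/(-5))² = (0 - ⅕*(-3))² = (0 + ⅗)² = (⅗)² = 9/25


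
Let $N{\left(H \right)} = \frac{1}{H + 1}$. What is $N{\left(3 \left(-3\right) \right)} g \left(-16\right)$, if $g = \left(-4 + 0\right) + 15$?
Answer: $22$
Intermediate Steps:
$g = 11$ ($g = -4 + 15 = 11$)
$N{\left(H \right)} = \frac{1}{1 + H}$
$N{\left(3 \left(-3\right) \right)} g \left(-16\right) = \frac{1}{1 + 3 \left(-3\right)} 11 \left(-16\right) = \frac{1}{1 - 9} \cdot 11 \left(-16\right) = \frac{1}{-8} \cdot 11 \left(-16\right) = \left(- \frac{1}{8}\right) 11 \left(-16\right) = \left(- \frac{11}{8}\right) \left(-16\right) = 22$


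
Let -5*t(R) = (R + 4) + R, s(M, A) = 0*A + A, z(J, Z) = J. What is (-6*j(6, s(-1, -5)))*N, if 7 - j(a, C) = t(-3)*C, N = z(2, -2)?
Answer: -108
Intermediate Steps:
s(M, A) = A (s(M, A) = 0 + A = A)
N = 2
t(R) = -⅘ - 2*R/5 (t(R) = -((R + 4) + R)/5 = -((4 + R) + R)/5 = -(4 + 2*R)/5 = -⅘ - 2*R/5)
j(a, C) = 7 - 2*C/5 (j(a, C) = 7 - (-⅘ - ⅖*(-3))*C = 7 - (-⅘ + 6/5)*C = 7 - 2*C/5)
(-6*j(6, s(-1, -5)))*N = -6*(7 - ⅖*(-5))*2 = -6*(7 + 2)*2 = -6*9*2 = -54*2 = -108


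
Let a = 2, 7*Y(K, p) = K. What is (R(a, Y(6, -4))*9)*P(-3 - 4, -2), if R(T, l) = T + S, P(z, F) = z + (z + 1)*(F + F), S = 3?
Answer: 765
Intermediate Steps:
Y(K, p) = K/7
P(z, F) = z + 2*F*(1 + z) (P(z, F) = z + (1 + z)*(2*F) = z + 2*F*(1 + z))
R(T, l) = 3 + T (R(T, l) = T + 3 = 3 + T)
(R(a, Y(6, -4))*9)*P(-3 - 4, -2) = ((3 + 2)*9)*((-3 - 4) + 2*(-2) + 2*(-2)*(-3 - 4)) = (5*9)*(-7 - 4 + 2*(-2)*(-7)) = 45*(-7 - 4 + 28) = 45*17 = 765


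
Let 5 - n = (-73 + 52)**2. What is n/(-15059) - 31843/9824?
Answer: -475240473/147939616 ≈ -3.2124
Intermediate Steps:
n = -436 (n = 5 - (-73 + 52)**2 = 5 - 1*(-21)**2 = 5 - 1*441 = 5 - 441 = -436)
n/(-15059) - 31843/9824 = -436/(-15059) - 31843/9824 = -436*(-1/15059) - 31843*1/9824 = 436/15059 - 31843/9824 = -475240473/147939616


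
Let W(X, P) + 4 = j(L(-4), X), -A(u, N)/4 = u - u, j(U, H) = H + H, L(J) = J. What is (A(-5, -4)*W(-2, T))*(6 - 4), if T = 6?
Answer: 0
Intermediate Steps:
j(U, H) = 2*H
A(u, N) = 0 (A(u, N) = -4*(u - u) = -4*0 = 0)
W(X, P) = -4 + 2*X
(A(-5, -4)*W(-2, T))*(6 - 4) = (0*(-4 + 2*(-2)))*(6 - 4) = (0*(-4 - 4))*2 = (0*(-8))*2 = 0*2 = 0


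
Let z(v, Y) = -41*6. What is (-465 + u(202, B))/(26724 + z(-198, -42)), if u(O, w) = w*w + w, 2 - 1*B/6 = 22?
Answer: 1535/2942 ≈ 0.52175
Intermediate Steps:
B = -120 (B = 12 - 6*22 = 12 - 132 = -120)
z(v, Y) = -246
u(O, w) = w + w² (u(O, w) = w² + w = w + w²)
(-465 + u(202, B))/(26724 + z(-198, -42)) = (-465 - 120*(1 - 120))/(26724 - 246) = (-465 - 120*(-119))/26478 = (-465 + 14280)*(1/26478) = 13815*(1/26478) = 1535/2942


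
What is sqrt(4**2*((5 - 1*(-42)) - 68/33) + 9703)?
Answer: sqrt(11349591)/33 ≈ 102.09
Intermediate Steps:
sqrt(4**2*((5 - 1*(-42)) - 68/33) + 9703) = sqrt(16*((5 + 42) - 68*1/33) + 9703) = sqrt(16*(47 - 68/33) + 9703) = sqrt(16*(1483/33) + 9703) = sqrt(23728/33 + 9703) = sqrt(343927/33) = sqrt(11349591)/33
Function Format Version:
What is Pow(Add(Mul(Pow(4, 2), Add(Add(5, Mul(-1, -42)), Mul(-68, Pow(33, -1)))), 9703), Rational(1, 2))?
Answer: Mul(Rational(1, 33), Pow(11349591, Rational(1, 2))) ≈ 102.09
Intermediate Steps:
Pow(Add(Mul(Pow(4, 2), Add(Add(5, Mul(-1, -42)), Mul(-68, Pow(33, -1)))), 9703), Rational(1, 2)) = Pow(Add(Mul(16, Add(Add(5, 42), Mul(-68, Rational(1, 33)))), 9703), Rational(1, 2)) = Pow(Add(Mul(16, Add(47, Rational(-68, 33))), 9703), Rational(1, 2)) = Pow(Add(Mul(16, Rational(1483, 33)), 9703), Rational(1, 2)) = Pow(Add(Rational(23728, 33), 9703), Rational(1, 2)) = Pow(Rational(343927, 33), Rational(1, 2)) = Mul(Rational(1, 33), Pow(11349591, Rational(1, 2)))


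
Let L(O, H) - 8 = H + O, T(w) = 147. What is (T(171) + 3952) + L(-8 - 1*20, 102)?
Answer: 4181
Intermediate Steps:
L(O, H) = 8 + H + O (L(O, H) = 8 + (H + O) = 8 + H + O)
(T(171) + 3952) + L(-8 - 1*20, 102) = (147 + 3952) + (8 + 102 + (-8 - 1*20)) = 4099 + (8 + 102 + (-8 - 20)) = 4099 + (8 + 102 - 28) = 4099 + 82 = 4181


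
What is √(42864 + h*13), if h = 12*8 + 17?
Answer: √44333 ≈ 210.55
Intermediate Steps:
h = 113 (h = 96 + 17 = 113)
√(42864 + h*13) = √(42864 + 113*13) = √(42864 + 1469) = √44333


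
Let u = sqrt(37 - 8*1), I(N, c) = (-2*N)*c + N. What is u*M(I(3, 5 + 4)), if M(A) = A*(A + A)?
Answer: 5202*sqrt(29) ≈ 28014.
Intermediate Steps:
I(N, c) = N - 2*N*c (I(N, c) = -2*N*c + N = N - 2*N*c)
u = sqrt(29) (u = sqrt(37 - 8) = sqrt(29) ≈ 5.3852)
M(A) = 2*A**2 (M(A) = A*(2*A) = 2*A**2)
u*M(I(3, 5 + 4)) = sqrt(29)*(2*(3*(1 - 2*(5 + 4)))**2) = sqrt(29)*(2*(3*(1 - 2*9))**2) = sqrt(29)*(2*(3*(1 - 18))**2) = sqrt(29)*(2*(3*(-17))**2) = sqrt(29)*(2*(-51)**2) = sqrt(29)*(2*2601) = sqrt(29)*5202 = 5202*sqrt(29)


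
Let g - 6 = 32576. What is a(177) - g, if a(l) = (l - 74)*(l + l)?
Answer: 3880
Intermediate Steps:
g = 32582 (g = 6 + 32576 = 32582)
a(l) = 2*l*(-74 + l) (a(l) = (-74 + l)*(2*l) = 2*l*(-74 + l))
a(177) - g = 2*177*(-74 + 177) - 1*32582 = 2*177*103 - 32582 = 36462 - 32582 = 3880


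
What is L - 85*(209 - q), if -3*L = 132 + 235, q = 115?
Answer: -24337/3 ≈ -8112.3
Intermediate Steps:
L = -367/3 (L = -(132 + 235)/3 = -⅓*367 = -367/3 ≈ -122.33)
L - 85*(209 - q) = -367/3 - 85*(209 - 1*115) = -367/3 - 85*(209 - 115) = -367/3 - 85*94 = -367/3 - 7990 = -24337/3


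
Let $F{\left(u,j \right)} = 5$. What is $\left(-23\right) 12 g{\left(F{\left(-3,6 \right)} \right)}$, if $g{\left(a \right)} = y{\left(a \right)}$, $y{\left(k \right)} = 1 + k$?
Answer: $-1656$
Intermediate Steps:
$g{\left(a \right)} = 1 + a$
$\left(-23\right) 12 g{\left(F{\left(-3,6 \right)} \right)} = \left(-23\right) 12 \left(1 + 5\right) = \left(-276\right) 6 = -1656$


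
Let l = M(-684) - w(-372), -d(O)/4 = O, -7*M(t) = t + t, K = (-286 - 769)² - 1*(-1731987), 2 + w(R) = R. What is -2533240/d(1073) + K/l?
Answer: 11946629396/2138489 ≈ 5586.5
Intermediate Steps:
w(R) = -2 + R
K = 2845012 (K = (-1055)² + 1731987 = 1113025 + 1731987 = 2845012)
M(t) = -2*t/7 (M(t) = -(t + t)/7 = -2*t/7)
d(O) = -4*O
l = 3986/7 (l = -2/7*(-684) - (-2 - 372) = 1368/7 - 1*(-374) = 1368/7 + 374 = 3986/7 ≈ 569.43)
-2533240/d(1073) + K/l = -2533240/((-4*1073)) + 2845012/(3986/7) = -2533240/(-4292) + 2845012*(7/3986) = -2533240*(-1/4292) + 9957542/1993 = 633310/1073 + 9957542/1993 = 11946629396/2138489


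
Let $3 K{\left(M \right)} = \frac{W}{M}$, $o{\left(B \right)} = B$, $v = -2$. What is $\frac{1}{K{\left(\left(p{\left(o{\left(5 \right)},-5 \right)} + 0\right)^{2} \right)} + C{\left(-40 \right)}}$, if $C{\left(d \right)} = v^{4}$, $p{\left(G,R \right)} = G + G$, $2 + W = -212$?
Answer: $\frac{150}{2293} \approx 0.065416$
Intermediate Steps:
$W = -214$ ($W = -2 - 212 = -214$)
$p{\left(G,R \right)} = 2 G$
$K{\left(M \right)} = - \frac{214}{3 M}$ ($K{\left(M \right)} = \frac{\left(-214\right) \frac{1}{M}}{3} = - \frac{214}{3 M}$)
$C{\left(d \right)} = 16$ ($C{\left(d \right)} = \left(-2\right)^{4} = 16$)
$\frac{1}{K{\left(\left(p{\left(o{\left(5 \right)},-5 \right)} + 0\right)^{2} \right)} + C{\left(-40 \right)}} = \frac{1}{- \frac{214}{3 \left(2 \cdot 5 + 0\right)^{2}} + 16} = \frac{1}{- \frac{214}{3 \left(10 + 0\right)^{2}} + 16} = \frac{1}{- \frac{214}{3 \cdot 10^{2}} + 16} = \frac{1}{- \frac{214}{3 \cdot 100} + 16} = \frac{1}{\left(- \frac{214}{3}\right) \frac{1}{100} + 16} = \frac{1}{- \frac{107}{150} + 16} = \frac{1}{\frac{2293}{150}} = \frac{150}{2293}$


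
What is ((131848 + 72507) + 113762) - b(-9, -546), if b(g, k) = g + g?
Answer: 318135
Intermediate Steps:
b(g, k) = 2*g
((131848 + 72507) + 113762) - b(-9, -546) = ((131848 + 72507) + 113762) - 2*(-9) = (204355 + 113762) - 1*(-18) = 318117 + 18 = 318135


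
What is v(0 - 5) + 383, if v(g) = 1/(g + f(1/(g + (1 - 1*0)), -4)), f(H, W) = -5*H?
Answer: 5741/15 ≈ 382.73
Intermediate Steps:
v(g) = 1/(g - 5/(1 + g)) (v(g) = 1/(g - 5/(g + (1 - 1*0))) = 1/(g - 5/(g + (1 + 0))) = 1/(g - 5/(g + 1)) = 1/(g - 5/(1 + g)))
v(0 - 5) + 383 = (1 + (0 - 5))/(-5 + (0 - 5)*(1 + (0 - 5))) + 383 = (1 - 5)/(-5 - 5*(1 - 5)) + 383 = -4/(-5 - 5*(-4)) + 383 = -4/(-5 + 20) + 383 = -4/15 + 383 = 5741/15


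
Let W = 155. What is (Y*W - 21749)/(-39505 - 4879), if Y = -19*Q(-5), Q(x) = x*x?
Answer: 47687/22192 ≈ 2.1488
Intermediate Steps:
Q(x) = x²
Y = -475 (Y = -19*(-5)² = -19*25 = -475)
(Y*W - 21749)/(-39505 - 4879) = (-475*155 - 21749)/(-39505 - 4879) = (-73625 - 21749)/(-44384) = -95374*(-1/44384) = 47687/22192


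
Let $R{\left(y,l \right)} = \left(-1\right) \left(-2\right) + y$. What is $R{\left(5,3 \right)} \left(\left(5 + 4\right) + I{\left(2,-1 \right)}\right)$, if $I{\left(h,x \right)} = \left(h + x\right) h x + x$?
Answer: $42$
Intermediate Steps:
$I{\left(h,x \right)} = x + h x \left(h + x\right)$ ($I{\left(h,x \right)} = h \left(h + x\right) x + x = h x \left(h + x\right) + x = x + h x \left(h + x\right)$)
$R{\left(y,l \right)} = 2 + y$
$R{\left(5,3 \right)} \left(\left(5 + 4\right) + I{\left(2,-1 \right)}\right) = \left(2 + 5\right) \left(\left(5 + 4\right) - \left(1 + 2^{2} + 2 \left(-1\right)\right)\right) = 7 \left(9 - \left(1 + 4 - 2\right)\right) = 7 \left(9 - 3\right) = 7 \cdot 6 = 42$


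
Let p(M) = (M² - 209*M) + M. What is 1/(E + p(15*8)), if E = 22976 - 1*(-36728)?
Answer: 1/49144 ≈ 2.0348e-5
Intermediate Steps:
p(M) = M² - 208*M
E = 59704 (E = 22976 + 36728 = 59704)
1/(E + p(15*8)) = 1/(59704 + (15*8)*(-208 + 15*8)) = 1/(59704 + 120*(-208 + 120)) = 1/(59704 + 120*(-88)) = 1/(59704 - 10560) = 1/49144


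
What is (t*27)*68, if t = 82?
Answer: 150552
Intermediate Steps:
(t*27)*68 = (82*27)*68 = 2214*68 = 150552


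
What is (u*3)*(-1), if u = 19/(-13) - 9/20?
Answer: 1491/260 ≈ 5.7346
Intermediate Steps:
u = -497/260 (u = 19*(-1/13) - 9*1/20 = -19/13 - 9/20 = -497/260 ≈ -1.9115)
(u*3)*(-1) = -497/260*3*(-1) = -1491/260*(-1) = 1491/260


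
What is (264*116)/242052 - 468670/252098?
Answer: -4405094237/2542534379 ≈ -1.7326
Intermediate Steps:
(264*116)/242052 - 468670/252098 = 30624*(1/242052) - 468670*1/252098 = 2552/20171 - 234335/126049 = -4405094237/2542534379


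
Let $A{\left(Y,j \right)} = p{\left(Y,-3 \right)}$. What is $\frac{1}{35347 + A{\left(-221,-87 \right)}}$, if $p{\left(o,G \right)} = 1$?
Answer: $\frac{1}{35348} \approx 2.829 \cdot 10^{-5}$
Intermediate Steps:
$A{\left(Y,j \right)} = 1$
$\frac{1}{35347 + A{\left(-221,-87 \right)}} = \frac{1}{35347 + 1} = \frac{1}{35348}$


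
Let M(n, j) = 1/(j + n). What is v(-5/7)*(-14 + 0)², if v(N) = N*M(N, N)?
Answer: 98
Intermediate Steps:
v(N) = ½ (v(N) = N/(N + N) = N/((2*N)) = N*(1/(2*N)) = ½)
v(-5/7)*(-14 + 0)² = (-14 + 0)²/2 = (½)*(-14)² = (½)*196 = 98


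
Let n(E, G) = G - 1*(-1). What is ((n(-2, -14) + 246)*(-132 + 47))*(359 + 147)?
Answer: -10021330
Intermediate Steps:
n(E, G) = 1 + G (n(E, G) = G + 1 = 1 + G)
((n(-2, -14) + 246)*(-132 + 47))*(359 + 147) = (((1 - 14) + 246)*(-132 + 47))*(359 + 147) = ((-13 + 246)*(-85))*506 = (233*(-85))*506 = -19805*506 = -10021330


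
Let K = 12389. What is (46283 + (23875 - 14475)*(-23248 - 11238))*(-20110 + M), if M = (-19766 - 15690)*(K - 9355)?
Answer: 34873469945360838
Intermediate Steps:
M = -107573504 (M = (-19766 - 15690)*(12389 - 9355) = -35456*3034 = -107573504)
(46283 + (23875 - 14475)*(-23248 - 11238))*(-20110 + M) = (46283 + (23875 - 14475)*(-23248 - 11238))*(-20110 - 107573504) = (46283 + 9400*(-34486))*(-107593614) = (46283 - 324168400)*(-107593614) = -324122117*(-107593614) = 34873469945360838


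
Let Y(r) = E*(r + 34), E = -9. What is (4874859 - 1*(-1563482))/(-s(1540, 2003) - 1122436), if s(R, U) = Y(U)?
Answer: -70751/12133 ≈ -5.8313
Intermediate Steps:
Y(r) = -306 - 9*r (Y(r) = -9*(r + 34) = -9*(34 + r) = -306 - 9*r)
s(R, U) = -306 - 9*U
(4874859 - 1*(-1563482))/(-s(1540, 2003) - 1122436) = (4874859 - 1*(-1563482))/(-(-306 - 9*2003) - 1122436) = (4874859 + 1563482)/(-(-306 - 18027) - 1122436) = 6438341/(-1*(-18333) - 1122436) = 6438341/(18333 - 1122436) = 6438341/(-1104103) = 6438341*(-1/1104103) = -70751/12133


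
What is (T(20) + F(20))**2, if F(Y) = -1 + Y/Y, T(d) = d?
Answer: 400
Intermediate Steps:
F(Y) = 0 (F(Y) = -1 + 1 = 0)
(T(20) + F(20))**2 = (20 + 0)**2 = 20**2 = 400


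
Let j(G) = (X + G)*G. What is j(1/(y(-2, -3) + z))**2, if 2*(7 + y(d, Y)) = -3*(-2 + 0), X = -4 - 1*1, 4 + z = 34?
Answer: 16641/456976 ≈ 0.036415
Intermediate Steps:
z = 30 (z = -4 + 34 = 30)
X = -5 (X = -4 - 1 = -5)
y(d, Y) = -4 (y(d, Y) = -7 + (-3*(-2 + 0))/2 = -7 + (-3*(-2))/2 = -7 + (1/2)*6 = -7 + 3 = -4)
j(G) = G*(-5 + G) (j(G) = (-5 + G)*G = G*(-5 + G))
j(1/(y(-2, -3) + z))**2 = ((-5 + 1/(-4 + 30))/(-4 + 30))**2 = ((-5 + 1/26)/26)**2 = ((1/26)*(-129/26))**2 = (-129/676)**2 = 16641/456976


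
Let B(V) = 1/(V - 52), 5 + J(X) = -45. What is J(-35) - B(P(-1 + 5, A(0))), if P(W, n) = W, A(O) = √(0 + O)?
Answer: -2399/48 ≈ -49.979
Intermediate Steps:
A(O) = √O
J(X) = -50 (J(X) = -5 - 45 = -50)
B(V) = 1/(-52 + V)
J(-35) - B(P(-1 + 5, A(0))) = -50 - 1/(-52 + (-1 + 5)) = -50 - 1/(-52 + 4) = -50 - 1/(-48) = -50 - 1*(-1/48) = -50 + 1/48 = -2399/48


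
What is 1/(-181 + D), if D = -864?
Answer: -1/1045 ≈ -0.00095694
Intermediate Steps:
1/(-181 + D) = 1/(-181 - 864) = 1/(-1045) = -1/1045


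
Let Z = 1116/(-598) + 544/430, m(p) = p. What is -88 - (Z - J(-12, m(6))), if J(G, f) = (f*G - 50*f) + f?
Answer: -29146748/64285 ≈ -453.40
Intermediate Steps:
Z = -38642/64285 (Z = 1116*(-1/598) + 544*(1/430) = -558/299 + 272/215 = -38642/64285 ≈ -0.60110)
J(G, f) = -49*f + G*f (J(G, f) = (G*f - 50*f) + f = (-50*f + G*f) + f = -49*f + G*f)
-88 - (Z - J(-12, m(6))) = -88 - (-38642/64285 - 6*(-49 - 12)) = -88 - (-38642/64285 - 6*(-61)) = -88 - (-38642/64285 - 1*(-366)) = -88 - (-38642/64285 + 366) = -88 - 1*23489668/64285 = -88 - 23489668/64285 = -29146748/64285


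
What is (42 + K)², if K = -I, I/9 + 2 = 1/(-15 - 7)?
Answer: 1766241/484 ≈ 3649.3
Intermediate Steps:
I = -405/22 (I = -18 + 9/(-15 - 7) = -18 + 9/(-22) = -18 + 9*(-1/22) = -18 - 9/22 = -405/22 ≈ -18.409)
K = 405/22 (K = -1*(-405/22) = 405/22 ≈ 18.409)
(42 + K)² = (42 + 405/22)² = (1329/22)² = 1766241/484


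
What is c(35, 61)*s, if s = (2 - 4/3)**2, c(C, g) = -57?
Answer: -76/3 ≈ -25.333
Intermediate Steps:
s = 4/9 (s = (2 - 4*1/3)**2 = (2 - 4/3)**2 = (2/3)**2 = 4/9 ≈ 0.44444)
c(35, 61)*s = -57*4/9 = -76/3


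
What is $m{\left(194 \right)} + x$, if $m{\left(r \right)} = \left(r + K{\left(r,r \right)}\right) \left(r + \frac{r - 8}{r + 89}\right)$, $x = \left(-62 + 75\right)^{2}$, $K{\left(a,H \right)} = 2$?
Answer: $\frac{10845075}{283} \approx 38322.0$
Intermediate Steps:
$x = 169$ ($x = 13^{2} = 169$)
$m{\left(r \right)} = \left(2 + r\right) \left(r + \frac{-8 + r}{89 + r}\right)$ ($m{\left(r \right)} = \left(r + 2\right) \left(r + \frac{r - 8}{r + 89}\right) = \left(2 + r\right) \left(r + \frac{-8 + r}{89 + r}\right)$)
$m{\left(194 \right)} + x = \frac{-16 + 194^{3} + 92 \cdot 194^{2} + 172 \cdot 194}{89 + 194} + 169 = \frac{-16 + 7301384 + 92 \cdot 37636 + 33368}{283} + 169 = \frac{-16 + 7301384 + 3462512 + 33368}{283} + 169 = \frac{1}{283} \cdot 10797248 + 169 = \frac{10797248}{283} + 169 = \frac{10845075}{283}$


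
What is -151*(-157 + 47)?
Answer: 16610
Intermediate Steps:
-151*(-157 + 47) = -151*(-110) = 16610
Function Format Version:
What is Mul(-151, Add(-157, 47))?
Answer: 16610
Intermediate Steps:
Mul(-151, Add(-157, 47)) = Mul(-151, -110) = 16610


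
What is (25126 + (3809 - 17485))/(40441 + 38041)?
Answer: 5725/39241 ≈ 0.14589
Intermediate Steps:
(25126 + (3809 - 17485))/(40441 + 38041) = (25126 - 13676)/78482 = 11450*(1/78482) = 5725/39241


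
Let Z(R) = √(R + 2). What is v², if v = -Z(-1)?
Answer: 1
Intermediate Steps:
Z(R) = √(2 + R)
v = -1 (v = -√(2 - 1) = -√1 = -1*1 = -1)
v² = (-1)² = 1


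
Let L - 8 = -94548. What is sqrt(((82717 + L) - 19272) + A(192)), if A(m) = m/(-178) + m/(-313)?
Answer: I*sqrt(24131420169207)/27857 ≈ 176.34*I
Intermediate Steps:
A(m) = -491*m/55714 (A(m) = m*(-1/178) + m*(-1/313) = -m/178 - m/313 = -491*m/55714)
L = -94540 (L = 8 - 94548 = -94540)
sqrt(((82717 + L) - 19272) + A(192)) = sqrt(((82717 - 94540) - 19272) - 491/55714*192) = sqrt((-11823 - 19272) - 47136/27857) = sqrt(-31095 - 47136/27857) = sqrt(-866260551/27857) = I*sqrt(24131420169207)/27857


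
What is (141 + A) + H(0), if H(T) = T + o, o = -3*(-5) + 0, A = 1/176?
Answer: 27457/176 ≈ 156.01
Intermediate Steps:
A = 1/176 ≈ 0.0056818
o = 15 (o = 15 + 0 = 15)
H(T) = 15 + T (H(T) = T + 15 = 15 + T)
(141 + A) + H(0) = (141 + 1/176) + (15 + 0) = 24817/176 + 15 = 27457/176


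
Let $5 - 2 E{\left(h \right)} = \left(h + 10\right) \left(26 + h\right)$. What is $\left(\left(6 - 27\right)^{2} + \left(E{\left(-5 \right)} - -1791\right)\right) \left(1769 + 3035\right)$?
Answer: $10482328$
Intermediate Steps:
$E{\left(h \right)} = \frac{5}{2} - \frac{\left(10 + h\right) \left(26 + h\right)}{2}$ ($E{\left(h \right)} = \frac{5}{2} - \frac{\left(h + 10\right) \left(26 + h\right)}{2} = \frac{5}{2} - \frac{\left(10 + h\right) \left(26 + h\right)}{2}$)
$\left(\left(6 - 27\right)^{2} + \left(E{\left(-5 \right)} - -1791\right)\right) \left(1769 + 3035\right) = \left(\left(6 - 27\right)^{2} - -1741\right) \left(1769 + 3035\right) = \left(\left(-21\right)^{2} + \left(\left(- \frac{255}{2} + 90 - \frac{25}{2}\right) + 1791\right)\right) 4804 = \left(441 + \left(\left(- \frac{255}{2} + 90 - \frac{25}{2}\right) + 1791\right)\right) 4804 = \left(441 + \left(-50 + 1791\right)\right) 4804 = \left(441 + 1741\right) 4804 = 2182 \cdot 4804 = 10482328$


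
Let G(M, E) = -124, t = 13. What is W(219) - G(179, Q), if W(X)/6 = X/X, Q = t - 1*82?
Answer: 130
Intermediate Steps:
Q = -69 (Q = 13 - 1*82 = 13 - 82 = -69)
W(X) = 6 (W(X) = 6*(X/X) = 6*1 = 6)
W(219) - G(179, Q) = 6 - 1*(-124) = 6 + 124 = 130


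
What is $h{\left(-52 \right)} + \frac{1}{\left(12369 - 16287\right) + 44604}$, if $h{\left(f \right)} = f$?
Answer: $- \frac{2115671}{40686} \approx -52.0$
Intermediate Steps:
$h{\left(-52 \right)} + \frac{1}{\left(12369 - 16287\right) + 44604} = -52 + \frac{1}{\left(12369 - 16287\right) + 44604} = -52 + \frac{1}{-3918 + 44604} = -52 + \frac{1}{40686} = - \frac{2115671}{40686}$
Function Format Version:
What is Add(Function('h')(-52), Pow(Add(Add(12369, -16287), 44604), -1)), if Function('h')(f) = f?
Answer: Rational(-2115671, 40686) ≈ -52.000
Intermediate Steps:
Add(Function('h')(-52), Pow(Add(Add(12369, -16287), 44604), -1)) = Add(-52, Pow(Add(Add(12369, -16287), 44604), -1)) = Add(-52, Pow(Add(-3918, 44604), -1)) = Add(-52, Pow(40686, -1)) = Add(-52, Rational(1, 40686)) = Rational(-2115671, 40686)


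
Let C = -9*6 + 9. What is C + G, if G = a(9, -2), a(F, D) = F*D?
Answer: -63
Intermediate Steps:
C = -45 (C = -54 + 9 = -45)
a(F, D) = D*F
G = -18 (G = -2*9 = -18)
C + G = -45 - 18 = -63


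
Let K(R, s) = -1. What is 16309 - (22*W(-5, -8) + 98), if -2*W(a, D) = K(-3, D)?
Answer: 16200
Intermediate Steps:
W(a, D) = ½ (W(a, D) = -½*(-1) = ½)
16309 - (22*W(-5, -8) + 98) = 16309 - (22*(½) + 98) = 16309 - (11 + 98) = 16309 - 1*109 = 16309 - 109 = 16200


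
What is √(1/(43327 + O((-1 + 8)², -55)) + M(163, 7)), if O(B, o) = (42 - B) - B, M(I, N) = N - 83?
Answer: I*√142300794245/43271 ≈ 8.7178*I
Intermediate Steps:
M(I, N) = -83 + N
O(B, o) = 42 - 2*B
√(1/(43327 + O((-1 + 8)², -55)) + M(163, 7)) = √(1/(43327 + (42 - 2*(-1 + 8)²)) + (-83 + 7)) = √(1/(43327 + (42 - 2*7²)) - 76) = √(1/(43327 + (42 - 2*49)) - 76) = √(1/(43327 + (42 - 98)) - 76) = √(1/(43327 - 56) - 76) = √(1/43271 - 76) = √(-3288595/43271) = I*√142300794245/43271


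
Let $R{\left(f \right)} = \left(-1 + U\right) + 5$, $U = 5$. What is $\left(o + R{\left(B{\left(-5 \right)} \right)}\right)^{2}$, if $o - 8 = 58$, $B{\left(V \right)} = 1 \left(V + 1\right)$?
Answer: $5625$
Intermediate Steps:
$B{\left(V \right)} = 1 + V$ ($B{\left(V \right)} = 1 \left(1 + V\right) = 1 + V$)
$R{\left(f \right)} = 9$ ($R{\left(f \right)} = \left(-1 + 5\right) + 5 = 4 + 5 = 9$)
$o = 66$ ($o = 8 + 58 = 66$)
$\left(o + R{\left(B{\left(-5 \right)} \right)}\right)^{2} = \left(66 + 9\right)^{2} = 75^{2} = 5625$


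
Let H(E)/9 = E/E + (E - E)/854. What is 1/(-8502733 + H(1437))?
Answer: -1/8502724 ≈ -1.1761e-7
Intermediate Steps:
H(E) = 9 (H(E) = 9*(E/E + (E - E)/854) = 9*(1 + 0*(1/854)) = 9*(1 + 0) = 9*1 = 9)
1/(-8502733 + H(1437)) = 1/(-8502733 + 9) = 1/(-8502724) = -1/8502724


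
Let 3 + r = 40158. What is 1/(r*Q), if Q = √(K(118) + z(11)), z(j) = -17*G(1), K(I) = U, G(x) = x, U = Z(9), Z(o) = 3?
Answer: -I*√14/562170 ≈ -6.6557e-6*I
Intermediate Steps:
r = 40155 (r = -3 + 40158 = 40155)
U = 3
K(I) = 3
z(j) = -17 (z(j) = -17*1 = -17)
Q = I*√14 (Q = √(3 - 17) = √(-14) = I*√14 ≈ 3.7417*I)
1/(r*Q) = 1/(40155*((I*√14))) = (-I*√14/14)/40155 = -I*√14/562170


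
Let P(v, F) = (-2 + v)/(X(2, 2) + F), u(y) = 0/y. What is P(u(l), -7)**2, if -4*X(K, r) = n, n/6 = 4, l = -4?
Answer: 4/169 ≈ 0.023669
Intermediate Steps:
n = 24 (n = 6*4 = 24)
X(K, r) = -6 (X(K, r) = -1/4*24 = -6)
u(y) = 0
P(v, F) = (-2 + v)/(-6 + F)
P(u(l), -7)**2 = ((-2 + 0)/(-6 - 7))**2 = (-2/(-13))**2 = (-1/13*(-2))**2 = (2/13)**2 = 4/169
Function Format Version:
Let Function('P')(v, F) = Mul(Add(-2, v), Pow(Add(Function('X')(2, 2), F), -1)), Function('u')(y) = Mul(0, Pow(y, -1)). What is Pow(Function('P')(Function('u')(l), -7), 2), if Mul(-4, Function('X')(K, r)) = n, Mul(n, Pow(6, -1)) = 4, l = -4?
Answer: Rational(4, 169) ≈ 0.023669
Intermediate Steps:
n = 24 (n = Mul(6, 4) = 24)
Function('X')(K, r) = -6 (Function('X')(K, r) = Mul(Rational(-1, 4), 24) = -6)
Function('u')(y) = 0
Function('P')(v, F) = Mul(Pow(Add(-6, F), -1), Add(-2, v)) (Function('P')(v, F) = Mul(Add(-2, v), Pow(Add(-6, F), -1)) = Mul(Pow(Add(-6, F), -1), Add(-2, v)))
Pow(Function('P')(Function('u')(l), -7), 2) = Pow(Mul(Pow(Add(-6, -7), -1), Add(-2, 0)), 2) = Pow(Mul(Pow(-13, -1), -2), 2) = Pow(Mul(Rational(-1, 13), -2), 2) = Pow(Rational(2, 13), 2) = Rational(4, 169)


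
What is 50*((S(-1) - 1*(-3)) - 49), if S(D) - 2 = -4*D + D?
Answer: -2050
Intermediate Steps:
S(D) = 2 - 3*D (S(D) = 2 + (-4*D + D) = 2 - 3*D)
50*((S(-1) - 1*(-3)) - 49) = 50*(((2 - 3*(-1)) - 1*(-3)) - 49) = 50*(((2 + 3) + 3) - 49) = 50*((5 + 3) - 49) = 50*(8 - 49) = 50*(-41) = -2050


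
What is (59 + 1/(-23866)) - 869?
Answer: -19331461/23866 ≈ -810.00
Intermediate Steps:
(59 + 1/(-23866)) - 869 = (59 - 1/23866) - 869 = 1408093/23866 - 869 = -19331461/23866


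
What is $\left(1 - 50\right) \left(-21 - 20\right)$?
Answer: $2009$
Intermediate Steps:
$\left(1 - 50\right) \left(-21 - 20\right) = \left(-49\right) \left(-41\right) = 2009$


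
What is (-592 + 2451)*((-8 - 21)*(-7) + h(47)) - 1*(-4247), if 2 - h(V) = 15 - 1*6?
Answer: 368611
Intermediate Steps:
h(V) = -7 (h(V) = 2 - (15 - 1*6) = 2 - (15 - 6) = 2 - 1*9 = 2 - 9 = -7)
(-592 + 2451)*((-8 - 21)*(-7) + h(47)) - 1*(-4247) = (-592 + 2451)*((-8 - 21)*(-7) - 7) - 1*(-4247) = 1859*(-29*(-7) - 7) + 4247 = 1859*(203 - 7) + 4247 = 1859*196 + 4247 = 364364 + 4247 = 368611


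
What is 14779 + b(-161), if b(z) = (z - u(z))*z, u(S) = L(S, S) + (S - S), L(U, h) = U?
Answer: 14779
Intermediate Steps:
u(S) = S (u(S) = S + (S - S) = S + 0 = S)
b(z) = 0 (b(z) = (z - z)*z = 0*z = 0)
14779 + b(-161) = 14779 + 0 = 14779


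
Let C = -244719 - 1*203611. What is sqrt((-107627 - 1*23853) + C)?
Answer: I*sqrt(579810) ≈ 761.45*I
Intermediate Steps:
C = -448330 (C = -244719 - 203611 = -448330)
sqrt((-107627 - 1*23853) + C) = sqrt((-107627 - 1*23853) - 448330) = sqrt((-107627 - 23853) - 448330) = sqrt(-131480 - 448330) = sqrt(-579810) = I*sqrt(579810)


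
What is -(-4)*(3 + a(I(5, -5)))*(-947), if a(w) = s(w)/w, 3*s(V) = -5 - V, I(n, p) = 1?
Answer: -3788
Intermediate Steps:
s(V) = -5/3 - V/3 (s(V) = (-5 - V)/3 = -5/3 - V/3)
a(w) = (-5/3 - w/3)/w
-(-4)*(3 + a(I(5, -5)))*(-947) = -(-4)*(3 + (⅓)*(-5 - 1*1)/1)*(-947) = -(-4)*(3 + (⅓)*1*(-5 - 1))*(-947) = -(-4)*(3 + (⅓)*1*(-6))*(-947) = -(-4)*(3 - 2)*(-947) = -(-4)*(-947) = -1*(-4)*(-947) = 4*(-947) = -3788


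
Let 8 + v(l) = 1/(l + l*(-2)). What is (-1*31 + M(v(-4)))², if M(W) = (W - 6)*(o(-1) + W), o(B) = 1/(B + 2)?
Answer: 978121/256 ≈ 3820.8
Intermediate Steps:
o(B) = 1/(2 + B)
v(l) = -8 - 1/l (v(l) = -8 + 1/(l + l*(-2)) = -8 + 1/(l - 2*l) = -8 + 1/(-l) = -8 - 1/l)
M(W) = (1 + W)*(-6 + W) (M(W) = (W - 6)*(1/(2 - 1) + W) = (-6 + W)*(1/1 + W) = (-6 + W)*(1 + W) = (1 + W)*(-6 + W))
(-1*31 + M(v(-4)))² = (-1*31 + (-6 + (-8 - 1/(-4))² - 5*(-8 - 1/(-4))))² = (-31 + (-6 + (-8 - 1*(-¼))² - 5*(-8 - 1*(-¼))))² = (-31 + (-6 + (-8 + ¼)² - 5*(-8 + ¼)))² = (-31 + (-6 + (-31/4)² - 5*(-31/4)))² = (-31 + (-6 + 961/16 + 155/4))² = (-31 + 1485/16)² = (989/16)² = 978121/256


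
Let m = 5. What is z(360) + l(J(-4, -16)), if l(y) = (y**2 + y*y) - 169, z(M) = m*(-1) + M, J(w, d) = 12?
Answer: 474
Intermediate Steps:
z(M) = -5 + M (z(M) = 5*(-1) + M = -5 + M)
l(y) = -169 + 2*y**2 (l(y) = (y**2 + y**2) - 169 = 2*y**2 - 169 = -169 + 2*y**2)
z(360) + l(J(-4, -16)) = (-5 + 360) + (-169 + 2*12**2) = 355 + (-169 + 2*144) = 355 + (-169 + 288) = 355 + 119 = 474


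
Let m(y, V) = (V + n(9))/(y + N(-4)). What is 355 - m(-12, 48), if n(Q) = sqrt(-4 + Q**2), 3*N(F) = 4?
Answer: 719/2 + 3*sqrt(77)/32 ≈ 360.32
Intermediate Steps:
N(F) = 4/3 (N(F) = (1/3)*4 = 4/3)
m(y, V) = (V + sqrt(77))/(4/3 + y) (m(y, V) = (V + sqrt(-4 + 9**2))/(y + 4/3) = (V + sqrt(-4 + 81))/(4/3 + y) = (V + sqrt(77))/(4/3 + y))
355 - m(-12, 48) = 355 - 3*(48 + sqrt(77))/(4 + 3*(-12)) = 355 - 3*(48 + sqrt(77))/(4 - 36) = 355 - 3*(48 + sqrt(77))/(-32) = 355 - 3*(-1)*(48 + sqrt(77))/32 = 355 - (-9/2 - 3*sqrt(77)/32) = 355 + (9/2 + 3*sqrt(77)/32) = 719/2 + 3*sqrt(77)/32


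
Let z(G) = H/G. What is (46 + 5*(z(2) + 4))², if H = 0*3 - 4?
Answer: 3136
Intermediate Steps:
H = -4 (H = 0 - 4 = -4)
z(G) = -4/G
(46 + 5*(z(2) + 4))² = (46 + 5*(-4/2 + 4))² = (46 + 5*(-4*½ + 4))² = (46 + 5*(-2 + 4))² = (46 + 5*2)² = (46 + 10)² = 56² = 3136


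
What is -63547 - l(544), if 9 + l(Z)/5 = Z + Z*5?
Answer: -79822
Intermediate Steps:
l(Z) = -45 + 30*Z (l(Z) = -45 + 5*(Z + Z*5) = -45 + 5*(Z + 5*Z) = -45 + 5*(6*Z) = -45 + 30*Z)
-63547 - l(544) = -63547 - (-45 + 30*544) = -63547 - (-45 + 16320) = -63547 - 1*16275 = -63547 - 16275 = -79822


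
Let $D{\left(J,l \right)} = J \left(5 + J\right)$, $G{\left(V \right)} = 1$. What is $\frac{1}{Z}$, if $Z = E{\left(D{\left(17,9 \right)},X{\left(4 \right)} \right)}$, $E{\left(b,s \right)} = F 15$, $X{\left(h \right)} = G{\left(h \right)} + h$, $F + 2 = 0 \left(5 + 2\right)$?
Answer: $- \frac{1}{30} \approx -0.033333$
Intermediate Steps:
$F = -2$ ($F = -2 + 0 \left(5 + 2\right) = -2 + 0 \cdot 7 = -2 + 0 = -2$)
$X{\left(h \right)} = 1 + h$
$E{\left(b,s \right)} = -30$ ($E{\left(b,s \right)} = \left(-2\right) 15 = -30$)
$Z = -30$
$\frac{1}{Z} = \frac{1}{-30} = - \frac{1}{30}$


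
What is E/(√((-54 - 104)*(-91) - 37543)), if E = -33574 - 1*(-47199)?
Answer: -2725*I*√23165/4633 ≈ -89.52*I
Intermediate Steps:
E = 13625 (E = -33574 + 47199 = 13625)
E/(√((-54 - 104)*(-91) - 37543)) = 13625/(√((-54 - 104)*(-91) - 37543)) = 13625/(√(-158*(-91) - 37543)) = 13625/(√(14378 - 37543)) = 13625/(√(-23165)) = 13625/((I*√23165)) = 13625*(-I*√23165/23165) = -2725*I*√23165/4633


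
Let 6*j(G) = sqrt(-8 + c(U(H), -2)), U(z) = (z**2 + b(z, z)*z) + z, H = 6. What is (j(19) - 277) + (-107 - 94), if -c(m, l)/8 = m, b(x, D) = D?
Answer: -478 + I*sqrt(158)/3 ≈ -478.0 + 4.1899*I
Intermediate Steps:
U(z) = z + 2*z**2 (U(z) = (z**2 + z*z) + z = (z**2 + z**2) + z = 2*z**2 + z = z + 2*z**2)
c(m, l) = -8*m
j(G) = I*sqrt(158)/3 (j(G) = sqrt(-8 - 48*(1 + 2*6))/6 = sqrt(-8 - 48*(1 + 12))/6 = sqrt(-8 - 48*13)/6 = sqrt(-8 - 8*78)/6 = sqrt(-8 - 624)/6 = sqrt(-632)/6 = (2*I*sqrt(158))/6 = I*sqrt(158)/3)
(j(19) - 277) + (-107 - 94) = (I*sqrt(158)/3 - 277) + (-107 - 94) = (-277 + I*sqrt(158)/3) - 201 = -478 + I*sqrt(158)/3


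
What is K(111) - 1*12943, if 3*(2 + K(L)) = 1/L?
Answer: -4310684/333 ≈ -12945.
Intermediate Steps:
K(L) = -2 + 1/(3*L)
K(111) - 1*12943 = (-2 + (⅓)/111) - 1*12943 = (-2 + (⅓)*(1/111)) - 12943 = (-2 + 1/333) - 12943 = -665/333 - 12943 = -4310684/333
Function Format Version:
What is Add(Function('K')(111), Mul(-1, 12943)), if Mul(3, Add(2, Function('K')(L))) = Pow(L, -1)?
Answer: Rational(-4310684, 333) ≈ -12945.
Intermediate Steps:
Function('K')(L) = Add(-2, Mul(Rational(1, 3), Pow(L, -1)))
Add(Function('K')(111), Mul(-1, 12943)) = Add(Add(-2, Mul(Rational(1, 3), Pow(111, -1))), Mul(-1, 12943)) = Add(Add(-2, Mul(Rational(1, 3), Rational(1, 111))), -12943) = Add(Add(-2, Rational(1, 333)), -12943) = Add(Rational(-665, 333), -12943) = Rational(-4310684, 333)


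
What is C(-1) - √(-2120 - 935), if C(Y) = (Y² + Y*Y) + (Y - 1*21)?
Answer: -20 - I*√3055 ≈ -20.0 - 55.272*I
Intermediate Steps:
C(Y) = -21 + Y + 2*Y² (C(Y) = (Y² + Y²) + (Y - 21) = 2*Y² + (-21 + Y) = -21 + Y + 2*Y²)
C(-1) - √(-2120 - 935) = (-21 - 1 + 2*(-1)²) - √(-2120 - 935) = (-21 - 1 + 2*1) - √(-3055) = (-21 - 1 + 2) - I*√3055 = -20 - I*√3055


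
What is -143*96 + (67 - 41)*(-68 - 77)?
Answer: -17498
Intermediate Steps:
-143*96 + (67 - 41)*(-68 - 77) = -13728 + 26*(-145) = -13728 - 3770 = -17498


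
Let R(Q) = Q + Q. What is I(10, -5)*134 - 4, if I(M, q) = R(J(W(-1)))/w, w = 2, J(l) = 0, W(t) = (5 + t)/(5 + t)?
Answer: -4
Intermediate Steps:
W(t) = 1
R(Q) = 2*Q
I(M, q) = 0 (I(M, q) = (2*0)/2 = 0*(½) = 0)
I(10, -5)*134 - 4 = 0*134 - 4 = 0 - 4 = -4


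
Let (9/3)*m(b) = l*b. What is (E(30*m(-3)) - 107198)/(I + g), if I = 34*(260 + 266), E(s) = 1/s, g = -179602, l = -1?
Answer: 3215939/4851540 ≈ 0.66287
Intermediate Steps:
m(b) = -b/3 (m(b) = (-b)/3 = -b/3)
I = 17884 (I = 34*526 = 17884)
(E(30*m(-3)) - 107198)/(I + g) = (1/(30*(-1/3*(-3))) - 107198)/(17884 - 179602) = (1/(30*1) - 107198)/(-161718) = (1/30 - 107198)*(-1/161718) = -3215939/30*(-1/161718) = 3215939/4851540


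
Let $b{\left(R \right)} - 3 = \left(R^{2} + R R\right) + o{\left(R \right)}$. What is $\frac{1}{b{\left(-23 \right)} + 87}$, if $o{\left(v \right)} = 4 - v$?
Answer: $\frac{1}{1175} \approx 0.00085106$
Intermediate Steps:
$b{\left(R \right)} = 7 - R + 2 R^{2}$ ($b{\left(R \right)} = 3 - \left(-4 + R - R^{2} - R R\right) = 3 - \left(-4 + R - 2 R^{2}\right) = 3 + \left(4 - R + 2 R^{2}\right) = 7 - R + 2 R^{2}$)
$\frac{1}{b{\left(-23 \right)} + 87} = \frac{1}{\left(7 - -23 + 2 \left(-23\right)^{2}\right) + 87} = \frac{1}{\left(7 + 23 + 2 \cdot 529\right) + 87} = \frac{1}{\left(7 + 23 + 1058\right) + 87} = \frac{1}{1088 + 87} = \frac{1}{1175}$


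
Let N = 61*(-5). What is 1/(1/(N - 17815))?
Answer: -18120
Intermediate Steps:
N = -305
1/(1/(N - 17815)) = 1/(1/(-305 - 17815)) = 1/(1/(-18120)) = 1/(-1/18120) = -18120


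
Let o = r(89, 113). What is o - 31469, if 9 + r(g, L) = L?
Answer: -31365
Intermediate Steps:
r(g, L) = -9 + L
o = 104 (o = -9 + 113 = 104)
o - 31469 = 104 - 31469 = -31365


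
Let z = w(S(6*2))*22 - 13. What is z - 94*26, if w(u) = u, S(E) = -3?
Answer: -2523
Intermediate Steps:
z = -79 (z = -3*22 - 13 = -66 - 13 = -79)
z - 94*26 = -79 - 94*26 = -79 - 1*2444 = -79 - 2444 = -2523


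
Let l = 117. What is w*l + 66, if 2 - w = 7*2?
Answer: -1338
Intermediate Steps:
w = -12 (w = 2 - 7*2 = 2 - 1*14 = 2 - 14 = -12)
w*l + 66 = -12*117 + 66 = -1404 + 66 = -1338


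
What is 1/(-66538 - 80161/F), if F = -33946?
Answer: -33946/2258618787 ≈ -1.5030e-5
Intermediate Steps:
1/(-66538 - 80161/F) = 1/(-66538 - 80161/(-33946)) = 1/(-66538 - 80161*(-1/33946)) = 1/(-66538 + 80161/33946) = 1/(-2258618787/33946) = -33946/2258618787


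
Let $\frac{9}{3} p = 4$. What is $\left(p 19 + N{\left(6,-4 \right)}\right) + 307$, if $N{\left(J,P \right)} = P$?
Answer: $\frac{985}{3} \approx 328.33$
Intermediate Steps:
$p = \frac{4}{3}$ ($p = \frac{1}{3} \cdot 4 = \frac{4}{3} \approx 1.3333$)
$\left(p 19 + N{\left(6,-4 \right)}\right) + 307 = \left(\frac{4}{3} \cdot 19 - 4\right) + 307 = \left(\frac{76}{3} - 4\right) + 307 = \frac{64}{3} + 307 = \frac{985}{3}$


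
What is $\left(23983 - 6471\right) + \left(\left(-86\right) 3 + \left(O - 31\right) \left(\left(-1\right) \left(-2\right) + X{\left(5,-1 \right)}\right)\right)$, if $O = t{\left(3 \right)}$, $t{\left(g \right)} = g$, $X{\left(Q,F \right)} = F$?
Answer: $17226$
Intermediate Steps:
$O = 3$
$\left(23983 - 6471\right) + \left(\left(-86\right) 3 + \left(O - 31\right) \left(\left(-1\right) \left(-2\right) + X{\left(5,-1 \right)}\right)\right) = \left(23983 - 6471\right) - \left(258 - \left(3 - 31\right) \left(\left(-1\right) \left(-2\right) - 1\right)\right) = 17512 - \left(258 + 28 \left(2 - 1\right)\right) = 17512 - 286 = 17226$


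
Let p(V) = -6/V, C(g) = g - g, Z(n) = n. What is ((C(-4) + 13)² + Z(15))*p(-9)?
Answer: 368/3 ≈ 122.67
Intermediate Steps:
C(g) = 0
((C(-4) + 13)² + Z(15))*p(-9) = ((0 + 13)² + 15)*(-6/(-9)) = (13² + 15)*(-6*(-⅑)) = (169 + 15)*(⅔) = 184*(⅔) = 368/3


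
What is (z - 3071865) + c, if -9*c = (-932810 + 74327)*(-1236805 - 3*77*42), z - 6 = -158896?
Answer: -118903793964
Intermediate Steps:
z = -158890 (z = 6 - 158896 = -158890)
c = -118900563209 (c = -(-932810 + 74327)*(-1236805 - 3*77*42)/9 = -(-95387)*(-1236805 - 231*42) = -(-95387)*(-1236805 - 9702) = -(-95387)*(-1246507) = -⅑*1070105068881 = -118900563209)
(z - 3071865) + c = (-158890 - 3071865) - 118900563209 = -3230755 - 118900563209 = -118903793964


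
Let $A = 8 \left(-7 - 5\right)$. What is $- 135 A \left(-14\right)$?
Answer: $-181440$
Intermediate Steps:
$A = -96$ ($A = 8 \left(-12\right) = -96$)
$- 135 A \left(-14\right) = \left(-135\right) \left(-96\right) \left(-14\right) = 12960 \left(-14\right) = -181440$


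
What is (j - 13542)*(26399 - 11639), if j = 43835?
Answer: 447124680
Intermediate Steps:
(j - 13542)*(26399 - 11639) = (43835 - 13542)*(26399 - 11639) = 30293*14760 = 447124680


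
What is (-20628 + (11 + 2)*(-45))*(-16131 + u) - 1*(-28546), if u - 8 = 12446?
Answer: 78028747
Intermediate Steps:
u = 12454 (u = 8 + 12446 = 12454)
(-20628 + (11 + 2)*(-45))*(-16131 + u) - 1*(-28546) = (-20628 + (11 + 2)*(-45))*(-16131 + 12454) - 1*(-28546) = (-20628 + 13*(-45))*(-3677) + 28546 = (-20628 - 585)*(-3677) + 28546 = -21213*(-3677) + 28546 = 78000201 + 28546 = 78028747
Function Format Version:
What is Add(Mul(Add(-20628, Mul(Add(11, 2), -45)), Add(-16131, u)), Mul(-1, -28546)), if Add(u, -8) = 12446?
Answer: 78028747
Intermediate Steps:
u = 12454 (u = Add(8, 12446) = 12454)
Add(Mul(Add(-20628, Mul(Add(11, 2), -45)), Add(-16131, u)), Mul(-1, -28546)) = Add(Mul(Add(-20628, Mul(Add(11, 2), -45)), Add(-16131, 12454)), Mul(-1, -28546)) = Add(Mul(Add(-20628, Mul(13, -45)), -3677), 28546) = Add(Mul(Add(-20628, -585), -3677), 28546) = Add(Mul(-21213, -3677), 28546) = Add(78000201, 28546) = 78028747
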